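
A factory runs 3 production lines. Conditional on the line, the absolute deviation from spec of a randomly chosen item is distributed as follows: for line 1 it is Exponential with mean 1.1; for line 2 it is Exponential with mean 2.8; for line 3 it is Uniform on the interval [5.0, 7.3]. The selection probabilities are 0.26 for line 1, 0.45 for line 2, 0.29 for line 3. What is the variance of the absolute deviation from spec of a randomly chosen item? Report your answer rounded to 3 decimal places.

Per component, 1: μ=1.1, E[X²]=2.42; 2: μ=2.8, E[X²]=15.68; 3: μ=6.15, E[X²]=38.2633.
E[X] = 0.26·1.1 + 0.45·2.8 + 0.29·6.15 = 3.3295.
E[X²] = 0.26·2.42 + 0.45·15.68 + 0.29·38.2633 = 18.7816.
Var(X) = E[X²] − (E[X])² = 18.7816 − 11.0856 = 7.696.

7.696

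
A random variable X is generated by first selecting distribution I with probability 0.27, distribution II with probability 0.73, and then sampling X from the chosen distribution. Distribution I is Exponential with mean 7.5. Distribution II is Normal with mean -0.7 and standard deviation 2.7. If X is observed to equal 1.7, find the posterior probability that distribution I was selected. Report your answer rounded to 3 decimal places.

Likelihoods f(1.7 | ·): I: 0.106292; II: 0.0995344.
Posterior ∝ prior × likelihood. Numerator for I: 0.27·0.106292 = 0.0286987.
Normalizing constant: 0.27·0.106292 + 0.73·0.0995344 = 0.101359.
P(I | observation) = 0.0286987 / 0.101359 = 0.28314.

0.283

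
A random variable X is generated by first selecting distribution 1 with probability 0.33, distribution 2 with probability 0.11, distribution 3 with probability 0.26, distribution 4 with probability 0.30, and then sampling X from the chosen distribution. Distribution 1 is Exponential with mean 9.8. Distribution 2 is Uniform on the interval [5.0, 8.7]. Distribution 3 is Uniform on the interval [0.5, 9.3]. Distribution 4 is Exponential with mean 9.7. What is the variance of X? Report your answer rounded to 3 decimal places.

Per component, 1: μ=9.8, E[X²]=192.08; 2: μ=6.85, E[X²]=48.0633; 3: μ=4.9, E[X²]=30.4633; 4: μ=9.7, E[X²]=188.18.
E[X] = 0.33·9.8 + 0.11·6.85 + 0.26·4.9 + 0.3·9.7 = 8.1715.
E[X²] = 0.33·192.08 + 0.11·48.0633 + 0.26·30.4633 + 0.3·188.18 = 133.048.
Var(X) = E[X²] − (E[X])² = 133.048 − 66.7734 = 66.2744.

66.274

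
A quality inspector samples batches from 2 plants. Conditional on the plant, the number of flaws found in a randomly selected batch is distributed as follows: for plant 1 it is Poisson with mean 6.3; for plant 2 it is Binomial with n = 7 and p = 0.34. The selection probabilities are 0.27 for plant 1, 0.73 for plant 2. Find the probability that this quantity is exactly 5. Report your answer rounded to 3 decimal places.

Conditional on each plant, P(X = 5): 1: 0.151868; 2: 0.0415625.
By total probability, P(X = 5) = 0.27·0.151868 + 0.73·0.0415625 = 0.071345.

0.071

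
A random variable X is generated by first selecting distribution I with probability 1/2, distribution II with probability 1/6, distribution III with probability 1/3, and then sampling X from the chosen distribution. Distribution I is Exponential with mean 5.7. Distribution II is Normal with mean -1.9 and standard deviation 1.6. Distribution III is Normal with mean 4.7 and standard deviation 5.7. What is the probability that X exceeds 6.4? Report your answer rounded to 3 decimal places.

0.290

Conditional on each component, P(X > 6.4): I: 0.325365; II: 1.06568e-07; III: 0.382758.
By total probability, P(X > 6.4) = 0.5·0.325365 + 0.166667·1.06568e-07 + 0.333333·0.382758 = 0.290269.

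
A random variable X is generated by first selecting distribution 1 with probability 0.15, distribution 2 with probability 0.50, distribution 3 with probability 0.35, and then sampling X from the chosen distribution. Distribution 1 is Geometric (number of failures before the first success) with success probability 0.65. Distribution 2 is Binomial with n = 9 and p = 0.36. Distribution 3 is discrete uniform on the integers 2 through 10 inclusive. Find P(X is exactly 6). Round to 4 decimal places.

Conditional on each component, P(X = 6): 1: 0.00119487; 2: 0.047933; 3: 0.111111.
By total probability, P(X = 6) = 0.15·0.00119487 + 0.5·0.047933 + 0.35·0.111111 = 0.0630346.

0.0630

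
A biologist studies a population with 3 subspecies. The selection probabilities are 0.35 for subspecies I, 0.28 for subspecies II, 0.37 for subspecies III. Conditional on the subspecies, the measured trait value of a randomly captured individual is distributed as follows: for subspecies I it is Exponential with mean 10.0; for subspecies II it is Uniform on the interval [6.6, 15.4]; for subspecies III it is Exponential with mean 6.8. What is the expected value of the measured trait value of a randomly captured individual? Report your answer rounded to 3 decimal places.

9.096

Component means — I: 10; II: 11; III: 6.8.
E[X] = 0.35·10 + 0.28·11 + 0.37·6.8 = 9.096.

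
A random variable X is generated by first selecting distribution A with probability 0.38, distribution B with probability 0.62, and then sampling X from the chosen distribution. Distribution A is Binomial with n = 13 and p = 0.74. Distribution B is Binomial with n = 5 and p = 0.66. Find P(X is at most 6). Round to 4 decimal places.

0.6314

Conditional on each component, P(X ≤ 6): A: 0.02994; B: 1.
By total probability, P(X ≤ 6) = 0.38·0.02994 + 0.62·1 = 0.631377.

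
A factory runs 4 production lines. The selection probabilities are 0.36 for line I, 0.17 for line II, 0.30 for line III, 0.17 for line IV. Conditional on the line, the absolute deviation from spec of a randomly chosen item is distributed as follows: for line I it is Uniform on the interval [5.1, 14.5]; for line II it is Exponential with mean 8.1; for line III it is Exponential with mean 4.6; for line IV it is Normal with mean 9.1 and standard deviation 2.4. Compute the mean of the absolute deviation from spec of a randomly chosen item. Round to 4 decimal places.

Component means — I: 9.8; II: 8.1; III: 4.6; IV: 9.1.
E[X] = 0.36·9.8 + 0.17·8.1 + 0.3·4.6 + 0.17·9.1 = 7.832.

7.8320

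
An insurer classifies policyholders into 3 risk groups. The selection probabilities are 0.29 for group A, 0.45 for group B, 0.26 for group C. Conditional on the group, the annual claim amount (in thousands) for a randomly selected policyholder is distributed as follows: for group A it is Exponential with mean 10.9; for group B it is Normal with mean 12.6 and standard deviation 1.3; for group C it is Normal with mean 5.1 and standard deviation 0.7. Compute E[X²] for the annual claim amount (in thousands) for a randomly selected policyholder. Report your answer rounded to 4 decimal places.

148.0023

For each component E[X²] = Var + (mean)², giving A: 237.62; B: 160.45; C: 26.5.
Overall E[X²] = 0.29·237.62 + 0.45·160.45 + 0.26·26.5 = 148.002.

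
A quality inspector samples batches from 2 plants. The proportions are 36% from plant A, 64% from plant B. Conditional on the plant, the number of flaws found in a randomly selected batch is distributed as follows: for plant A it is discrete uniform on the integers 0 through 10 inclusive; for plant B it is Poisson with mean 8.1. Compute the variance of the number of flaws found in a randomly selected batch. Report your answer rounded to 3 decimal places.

10.998

Per component, A: μ=5, E[X²]=35; B: μ=8.1, E[X²]=73.71.
E[X] = 0.36·5 + 0.64·8.1 = 6.984.
E[X²] = 0.36·35 + 0.64·73.71 = 59.7744.
Var(X) = E[X²] − (E[X])² = 59.7744 − 48.7763 = 10.9981.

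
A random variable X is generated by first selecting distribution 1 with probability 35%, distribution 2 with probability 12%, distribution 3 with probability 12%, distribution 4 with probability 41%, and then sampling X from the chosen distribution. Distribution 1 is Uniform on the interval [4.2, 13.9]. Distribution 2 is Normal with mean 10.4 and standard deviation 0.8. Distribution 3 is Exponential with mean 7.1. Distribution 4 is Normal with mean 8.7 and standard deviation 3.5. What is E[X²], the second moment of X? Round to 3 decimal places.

92.620

For each component E[X²] = Var + (mean)², giving 1: 89.7433; 2: 108.8; 3: 100.82; 4: 87.94.
Overall E[X²] = 0.35·89.7433 + 0.12·108.8 + 0.12·100.82 + 0.41·87.94 = 92.62.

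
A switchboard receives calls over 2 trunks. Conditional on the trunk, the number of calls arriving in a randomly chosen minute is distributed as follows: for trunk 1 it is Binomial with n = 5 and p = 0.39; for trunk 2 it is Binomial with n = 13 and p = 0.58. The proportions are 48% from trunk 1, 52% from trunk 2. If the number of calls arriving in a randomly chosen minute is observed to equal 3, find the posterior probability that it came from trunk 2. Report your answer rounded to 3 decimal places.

Likelihoods P(X=3 | ·): 1: 0.220726; 2: 0.0095311.
Posterior ∝ prior × likelihood. Numerator for 2: 0.52·0.0095311 = 0.00495617.
Normalizing constant: 0.48·0.220726 + 0.52·0.0095311 = 0.110905.
P(2 | observation) = 0.00495617 / 0.110905 = 0.0446886.

0.045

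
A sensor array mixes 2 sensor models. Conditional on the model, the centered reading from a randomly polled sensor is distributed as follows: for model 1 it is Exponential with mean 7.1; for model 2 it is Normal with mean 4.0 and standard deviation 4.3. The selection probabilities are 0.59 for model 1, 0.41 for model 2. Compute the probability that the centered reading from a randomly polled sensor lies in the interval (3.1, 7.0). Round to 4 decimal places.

Conditional on each model, P(3.1 < X < 7.0): 1: 0.27312; 2: 0.340203.
By total probability, P(3.1 < X < 7.0) = 0.59·0.27312 + 0.41·0.340203 = 0.300624.

0.3006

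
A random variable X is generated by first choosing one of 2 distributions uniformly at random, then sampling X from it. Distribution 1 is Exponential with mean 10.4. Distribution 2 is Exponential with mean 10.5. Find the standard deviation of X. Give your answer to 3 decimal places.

10.450

Per component, 1: μ=10.4, E[X²]=216.32; 2: μ=10.5, E[X²]=220.5.
E[X] = 0.5·10.4 + 0.5·10.5 = 10.45.
E[X²] = 0.5·216.32 + 0.5·220.5 = 218.41.
Var(X) = E[X²] − (E[X])² = 218.41 − 109.202 = 109.208.
SD(X) = √109.208 = 10.4502.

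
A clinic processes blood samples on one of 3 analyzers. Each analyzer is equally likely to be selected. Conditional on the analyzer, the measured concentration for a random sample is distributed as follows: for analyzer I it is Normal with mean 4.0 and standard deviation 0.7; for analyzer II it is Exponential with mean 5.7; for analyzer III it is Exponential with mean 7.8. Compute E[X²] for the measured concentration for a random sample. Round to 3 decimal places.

For each component E[X²] = Var + (mean)², giving I: 16.49; II: 64.98; III: 121.68.
Overall E[X²] = 0.333333·16.49 + 0.333333·64.98 + 0.333333·121.68 = 67.7167.

67.717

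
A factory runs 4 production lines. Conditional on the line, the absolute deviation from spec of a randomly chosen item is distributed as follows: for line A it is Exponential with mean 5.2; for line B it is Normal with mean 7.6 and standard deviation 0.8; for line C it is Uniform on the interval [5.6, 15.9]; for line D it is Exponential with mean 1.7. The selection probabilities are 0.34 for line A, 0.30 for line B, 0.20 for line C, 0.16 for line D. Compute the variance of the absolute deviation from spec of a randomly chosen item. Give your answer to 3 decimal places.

19.852

Per component, A: μ=5.2, E[X²]=54.08; B: μ=7.6, E[X²]=58.4; C: μ=10.75, E[X²]=124.403; D: μ=1.7, E[X²]=5.78.
E[X] = 0.34·5.2 + 0.3·7.6 + 0.2·10.75 + 0.16·1.7 = 6.47.
E[X²] = 0.34·54.08 + 0.3·58.4 + 0.2·124.403 + 0.16·5.78 = 61.7127.
Var(X) = E[X²] − (E[X])² = 61.7127 − 41.8609 = 19.8518.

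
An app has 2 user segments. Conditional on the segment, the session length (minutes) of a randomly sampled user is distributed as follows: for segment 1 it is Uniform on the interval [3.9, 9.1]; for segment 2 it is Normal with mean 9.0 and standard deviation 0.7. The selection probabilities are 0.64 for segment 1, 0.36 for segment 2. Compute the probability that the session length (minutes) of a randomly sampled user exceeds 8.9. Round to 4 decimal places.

Conditional on each segment, P(X > 8.9): 1: 0.0384615; 2: 0.556798.
By total probability, P(X > 8.9) = 0.64·0.0384615 + 0.36·0.556798 = 0.225063.

0.2251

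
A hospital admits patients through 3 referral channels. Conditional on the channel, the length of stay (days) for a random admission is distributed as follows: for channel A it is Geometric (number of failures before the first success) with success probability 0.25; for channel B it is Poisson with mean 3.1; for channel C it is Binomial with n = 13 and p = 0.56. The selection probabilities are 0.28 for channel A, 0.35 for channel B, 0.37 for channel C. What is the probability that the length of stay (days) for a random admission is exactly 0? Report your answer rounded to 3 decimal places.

Conditional on each channel, P(X = 0): A: 0.25; B: 0.0450492; C: 2.31678e-05.
By total probability, P(X = 0) = 0.28·0.25 + 0.35·0.0450492 + 0.37·2.31678e-05 = 0.0857758.

0.086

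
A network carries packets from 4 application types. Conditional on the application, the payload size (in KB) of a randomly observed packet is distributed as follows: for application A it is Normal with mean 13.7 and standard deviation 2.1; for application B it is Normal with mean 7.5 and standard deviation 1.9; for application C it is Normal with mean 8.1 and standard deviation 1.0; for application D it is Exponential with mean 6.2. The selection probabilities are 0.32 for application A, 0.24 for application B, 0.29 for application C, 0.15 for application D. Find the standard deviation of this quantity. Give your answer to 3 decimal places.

4.140

Per component, A: μ=13.7, E[X²]=192.1; B: μ=7.5, E[X²]=59.86; C: μ=8.1, E[X²]=66.61; D: μ=6.2, E[X²]=76.88.
E[X] = 0.32·13.7 + 0.24·7.5 + 0.29·8.1 + 0.15·6.2 = 9.463.
E[X²] = 0.32·192.1 + 0.24·59.86 + 0.29·66.61 + 0.15·76.88 = 106.687.
Var(X) = E[X²] − (E[X])² = 106.687 − 89.5484 = 17.1389.
SD(X) = √17.1389 = 4.13992.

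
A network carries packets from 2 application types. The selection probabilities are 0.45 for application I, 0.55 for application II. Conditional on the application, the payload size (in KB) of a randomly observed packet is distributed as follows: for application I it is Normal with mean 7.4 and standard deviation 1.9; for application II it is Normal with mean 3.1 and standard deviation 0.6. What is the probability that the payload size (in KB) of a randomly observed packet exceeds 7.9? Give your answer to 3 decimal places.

Conditional on each application, P(X > 7.9): I: 0.396214; II: 6.66134e-16.
By total probability, P(X > 7.9) = 0.45·0.396214 + 0.55·6.66134e-16 = 0.178296.

0.178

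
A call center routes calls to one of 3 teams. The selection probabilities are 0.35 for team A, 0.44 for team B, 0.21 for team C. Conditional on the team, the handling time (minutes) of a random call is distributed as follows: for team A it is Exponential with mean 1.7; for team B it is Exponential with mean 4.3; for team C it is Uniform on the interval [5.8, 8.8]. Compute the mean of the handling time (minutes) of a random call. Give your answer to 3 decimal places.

4.020

Component means — A: 1.7; B: 4.3; C: 7.3.
E[X] = 0.35·1.7 + 0.44·4.3 + 0.21·7.3 = 4.02.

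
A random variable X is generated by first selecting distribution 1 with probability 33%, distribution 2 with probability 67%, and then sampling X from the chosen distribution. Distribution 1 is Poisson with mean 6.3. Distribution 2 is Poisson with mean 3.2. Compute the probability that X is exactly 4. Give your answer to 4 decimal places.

0.1591

Conditional on each component, P(X = 4): 1: 0.12053; 2: 0.178093.
By total probability, P(X = 4) = 0.33·0.12053 + 0.67·0.178093 = 0.159097.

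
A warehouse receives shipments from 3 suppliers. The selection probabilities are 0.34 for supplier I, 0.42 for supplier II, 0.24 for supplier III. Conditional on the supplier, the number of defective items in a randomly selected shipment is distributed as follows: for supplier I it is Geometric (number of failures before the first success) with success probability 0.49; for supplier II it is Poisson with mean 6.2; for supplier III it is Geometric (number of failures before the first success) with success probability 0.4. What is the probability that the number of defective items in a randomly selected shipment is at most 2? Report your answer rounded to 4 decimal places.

0.5056

Conditional on each supplier, P(X ≤ 2): I: 0.867349; II: 0.0536176; III: 0.784.
By total probability, P(X ≤ 2) = 0.34·0.867349 + 0.42·0.0536176 + 0.24·0.784 = 0.505578.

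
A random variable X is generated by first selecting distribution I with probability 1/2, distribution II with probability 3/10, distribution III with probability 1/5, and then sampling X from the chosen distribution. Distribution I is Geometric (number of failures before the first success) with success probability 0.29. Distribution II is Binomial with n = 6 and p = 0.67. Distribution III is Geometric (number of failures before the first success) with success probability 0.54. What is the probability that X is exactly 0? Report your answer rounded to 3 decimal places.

0.253

Conditional on each component, P(X = 0): I: 0.29; II: 0.00129147; III: 0.54.
By total probability, P(X = 0) = 0.5·0.29 + 0.3·0.00129147 + 0.2·0.54 = 0.253387.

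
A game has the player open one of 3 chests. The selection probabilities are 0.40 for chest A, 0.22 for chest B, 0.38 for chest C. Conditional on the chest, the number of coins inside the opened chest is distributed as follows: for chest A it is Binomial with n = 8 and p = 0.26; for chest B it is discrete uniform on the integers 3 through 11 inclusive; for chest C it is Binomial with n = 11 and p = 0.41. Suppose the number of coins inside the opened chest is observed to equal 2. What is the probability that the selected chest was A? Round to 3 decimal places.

0.803

Likelihoods P(X=2 | ·): A: 0.31081; B: 0; C: 0.0800937.
Posterior ∝ prior × likelihood. Numerator for A: 0.4·0.31081 = 0.124324.
Normalizing constant: 0.4·0.31081 + 0.22·0 + 0.38·0.0800937 = 0.15476.
P(A | observation) = 0.124324 / 0.15476 = 0.803336.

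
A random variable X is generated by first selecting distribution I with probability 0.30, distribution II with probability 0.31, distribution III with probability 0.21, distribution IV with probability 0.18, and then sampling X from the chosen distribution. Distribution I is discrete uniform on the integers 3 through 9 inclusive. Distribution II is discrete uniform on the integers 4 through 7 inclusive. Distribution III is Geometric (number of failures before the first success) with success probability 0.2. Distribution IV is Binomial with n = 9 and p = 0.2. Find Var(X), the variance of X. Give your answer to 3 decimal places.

8.368

Per component, I: μ=6, E[X²]=40; II: μ=5.5, E[X²]=31.5; III: μ=4, E[X²]=36; IV: μ=1.8, E[X²]=4.68.
E[X] = 0.3·6 + 0.31·5.5 + 0.21·4 + 0.18·1.8 = 4.669.
E[X²] = 0.3·40 + 0.31·31.5 + 0.21·36 + 0.18·4.68 = 30.1674.
Var(X) = E[X²] − (E[X])² = 30.1674 − 21.7996 = 8.36784.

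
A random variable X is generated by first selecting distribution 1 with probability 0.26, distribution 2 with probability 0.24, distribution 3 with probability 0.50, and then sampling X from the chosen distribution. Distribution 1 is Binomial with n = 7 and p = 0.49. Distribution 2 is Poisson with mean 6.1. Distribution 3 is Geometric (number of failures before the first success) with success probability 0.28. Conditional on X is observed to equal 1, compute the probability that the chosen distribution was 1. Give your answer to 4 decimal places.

Likelihoods P(X=1 | ·): 1: 0.0603553; 2: 0.0136815; 3: 0.2016.
Posterior ∝ prior × likelihood. Numerator for 1: 0.26·0.0603553 = 0.0156924.
Normalizing constant: 0.26·0.0603553 + 0.24·0.0136815 + 0.5·0.2016 = 0.119776.
P(1 | observation) = 0.0156924 / 0.119776 = 0.131014.

0.1310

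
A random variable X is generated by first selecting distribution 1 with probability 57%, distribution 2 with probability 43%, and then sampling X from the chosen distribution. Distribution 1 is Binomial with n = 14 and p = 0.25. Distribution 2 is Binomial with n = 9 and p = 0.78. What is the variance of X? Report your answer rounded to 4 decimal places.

5.1972

Per component, 1: μ=3.5, E[X²]=14.875; 2: μ=7.02, E[X²]=50.8248.
E[X] = 0.57·3.5 + 0.43·7.02 = 5.0136.
E[X²] = 0.57·14.875 + 0.43·50.8248 = 30.3334.
Var(X) = E[X²] − (E[X])² = 30.3334 − 25.1362 = 5.19723.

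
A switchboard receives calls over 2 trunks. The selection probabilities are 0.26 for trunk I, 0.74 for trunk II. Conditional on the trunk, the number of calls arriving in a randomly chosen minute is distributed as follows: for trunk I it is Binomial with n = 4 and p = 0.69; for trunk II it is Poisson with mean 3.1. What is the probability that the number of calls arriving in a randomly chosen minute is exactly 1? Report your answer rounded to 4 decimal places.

Conditional on each trunk, P(X = 1): I: 0.0822232; II: 0.139653.
By total probability, P(X = 1) = 0.26·0.0822232 + 0.74·0.139653 = 0.124721.

0.1247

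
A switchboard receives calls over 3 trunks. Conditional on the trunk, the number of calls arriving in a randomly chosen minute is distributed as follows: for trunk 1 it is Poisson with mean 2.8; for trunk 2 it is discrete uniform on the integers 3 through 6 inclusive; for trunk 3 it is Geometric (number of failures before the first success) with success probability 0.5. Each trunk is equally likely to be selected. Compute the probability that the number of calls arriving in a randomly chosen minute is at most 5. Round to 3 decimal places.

0.890

Conditional on each trunk, P(X ≤ 5): 1: 0.93489; 2: 0.75; 3: 0.984375.
By total probability, P(X ≤ 5) = 0.333333·0.93489 + 0.333333·0.75 + 0.333333·0.984375 = 0.889755.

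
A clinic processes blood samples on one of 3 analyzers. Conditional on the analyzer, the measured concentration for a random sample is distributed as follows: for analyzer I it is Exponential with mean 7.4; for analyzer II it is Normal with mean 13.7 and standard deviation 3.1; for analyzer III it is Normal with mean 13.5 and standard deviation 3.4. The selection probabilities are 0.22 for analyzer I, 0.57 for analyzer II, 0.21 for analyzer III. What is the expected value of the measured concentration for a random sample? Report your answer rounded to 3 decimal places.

Component means — I: 7.4; II: 13.7; III: 13.5.
E[X] = 0.22·7.4 + 0.57·13.7 + 0.21·13.5 = 12.272.

12.272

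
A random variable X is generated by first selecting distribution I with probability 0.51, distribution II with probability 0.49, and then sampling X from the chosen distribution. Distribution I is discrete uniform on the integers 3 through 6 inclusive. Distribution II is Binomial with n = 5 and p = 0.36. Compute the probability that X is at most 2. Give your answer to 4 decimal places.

Conditional on each component, P(X ≤ 2): I: 0; II: 0.749103.
By total probability, P(X ≤ 2) = 0.51·0 + 0.49·0.749103 = 0.36706.

0.3671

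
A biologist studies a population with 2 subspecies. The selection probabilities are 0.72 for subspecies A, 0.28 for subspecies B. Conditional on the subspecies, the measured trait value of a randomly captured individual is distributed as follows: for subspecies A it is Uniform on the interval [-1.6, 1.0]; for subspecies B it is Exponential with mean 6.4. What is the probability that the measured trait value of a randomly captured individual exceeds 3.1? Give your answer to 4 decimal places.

0.1725

Conditional on each subspecies, P(X > 3.1): A: 0; B: 0.616082.
By total probability, P(X > 3.1) = 0.72·0 + 0.28·0.616082 = 0.172503.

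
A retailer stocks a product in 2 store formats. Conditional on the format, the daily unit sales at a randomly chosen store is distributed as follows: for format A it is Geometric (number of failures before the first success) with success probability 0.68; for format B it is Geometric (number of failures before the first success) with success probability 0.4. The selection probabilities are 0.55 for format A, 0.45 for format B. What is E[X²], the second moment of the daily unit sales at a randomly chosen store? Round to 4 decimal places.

3.2024

For each component E[X²] = Var + (mean)², giving A: 0.913495; B: 6.
Overall E[X²] = 0.55·0.913495 + 0.45·6 = 3.20242.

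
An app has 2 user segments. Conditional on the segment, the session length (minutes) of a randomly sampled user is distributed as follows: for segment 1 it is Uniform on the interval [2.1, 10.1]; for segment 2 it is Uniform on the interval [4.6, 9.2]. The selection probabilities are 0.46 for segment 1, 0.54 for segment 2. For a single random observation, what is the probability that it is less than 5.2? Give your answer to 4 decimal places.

0.2487

Conditional on each segment, P(X < 5.2): 1: 0.3875; 2: 0.130435.
By total probability, P(X < 5.2) = 0.46·0.3875 + 0.54·0.130435 = 0.248685.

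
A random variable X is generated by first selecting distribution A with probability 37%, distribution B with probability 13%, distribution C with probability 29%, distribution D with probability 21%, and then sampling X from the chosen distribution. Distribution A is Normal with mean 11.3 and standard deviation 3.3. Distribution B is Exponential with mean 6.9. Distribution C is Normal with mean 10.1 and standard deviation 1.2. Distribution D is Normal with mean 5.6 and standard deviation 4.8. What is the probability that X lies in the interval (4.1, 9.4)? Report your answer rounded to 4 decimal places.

0.3045

Conditional on each component, P(4.1 < X < 9.4): A: 0.267828; B: 0.295936; C: 0.279834; D: 0.408392.
By total probability, P(4.1 < X < 9.4) = 0.37·0.267828 + 0.13·0.295936 + 0.29·0.279834 + 0.21·0.408392 = 0.304482.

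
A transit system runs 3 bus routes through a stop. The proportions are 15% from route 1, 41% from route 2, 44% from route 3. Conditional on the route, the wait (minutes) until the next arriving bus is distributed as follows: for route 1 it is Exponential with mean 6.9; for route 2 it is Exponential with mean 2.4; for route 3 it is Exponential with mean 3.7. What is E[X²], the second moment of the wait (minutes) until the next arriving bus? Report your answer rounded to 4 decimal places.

31.0534

For each component E[X²] = Var + (mean)², giving 1: 95.22; 2: 11.52; 3: 27.38.
Overall E[X²] = 0.15·95.22 + 0.41·11.52 + 0.44·27.38 = 31.0534.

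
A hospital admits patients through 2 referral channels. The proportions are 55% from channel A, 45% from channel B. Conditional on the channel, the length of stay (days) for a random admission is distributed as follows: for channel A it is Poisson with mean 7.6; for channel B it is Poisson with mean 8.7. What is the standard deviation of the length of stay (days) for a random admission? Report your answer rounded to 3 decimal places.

Per component, A: μ=7.6, E[X²]=65.36; B: μ=8.7, E[X²]=84.39.
E[X] = 0.55·7.6 + 0.45·8.7 = 8.095.
E[X²] = 0.55·65.36 + 0.45·84.39 = 73.9235.
Var(X) = E[X²] − (E[X])² = 73.9235 − 65.529 = 8.39448.
SD(X) = √8.39448 = 2.89732.

2.897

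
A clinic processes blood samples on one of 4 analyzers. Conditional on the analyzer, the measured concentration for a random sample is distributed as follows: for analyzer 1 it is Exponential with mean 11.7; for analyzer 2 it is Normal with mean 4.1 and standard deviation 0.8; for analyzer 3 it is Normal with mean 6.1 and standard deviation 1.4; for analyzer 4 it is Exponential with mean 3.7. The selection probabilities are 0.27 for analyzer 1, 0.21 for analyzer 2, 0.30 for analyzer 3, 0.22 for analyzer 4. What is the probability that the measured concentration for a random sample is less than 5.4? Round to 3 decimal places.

0.560

Conditional on each analyzer, P(X < 5.4): 1: 0.369687; 2: 0.947919; 3: 0.308538; 4: 0.767638.
By total probability, P(X < 5.4) = 0.27·0.369687 + 0.21·0.947919 + 0.3·0.308538 + 0.22·0.767638 = 0.56032.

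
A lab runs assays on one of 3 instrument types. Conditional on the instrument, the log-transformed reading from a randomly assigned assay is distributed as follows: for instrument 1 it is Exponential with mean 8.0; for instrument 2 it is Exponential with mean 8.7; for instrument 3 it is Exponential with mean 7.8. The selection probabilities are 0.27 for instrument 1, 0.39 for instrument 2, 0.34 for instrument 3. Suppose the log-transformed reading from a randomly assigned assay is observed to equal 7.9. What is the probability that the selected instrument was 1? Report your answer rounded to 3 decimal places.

0.270

Likelihoods f(7.9 | ·): 1: 0.0465633; 2: 0.0463576; 3: 0.0465632.
Posterior ∝ prior × likelihood. Numerator for 1: 0.27·0.0465633 = 0.0125721.
Normalizing constant: 0.27·0.0465633 + 0.39·0.0463576 + 0.34·0.0465632 = 0.0464831.
P(1 | observation) = 0.0125721 / 0.0464831 = 0.270466.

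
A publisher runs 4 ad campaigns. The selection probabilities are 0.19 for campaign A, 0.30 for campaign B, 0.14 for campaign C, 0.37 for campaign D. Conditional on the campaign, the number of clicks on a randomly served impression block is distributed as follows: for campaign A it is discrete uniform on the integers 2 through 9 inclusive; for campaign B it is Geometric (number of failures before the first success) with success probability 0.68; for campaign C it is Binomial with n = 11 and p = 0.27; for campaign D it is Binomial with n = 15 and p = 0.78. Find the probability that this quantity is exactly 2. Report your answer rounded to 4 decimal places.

0.0777

Conditional on each campaign, P(X = 2): A: 0.125; B: 0.069632; C: 0.236046; D: 1.80665e-07.
By total probability, P(X = 2) = 0.19·0.125 + 0.3·0.069632 + 0.14·0.236046 + 0.37·1.80665e-07 = 0.0776861.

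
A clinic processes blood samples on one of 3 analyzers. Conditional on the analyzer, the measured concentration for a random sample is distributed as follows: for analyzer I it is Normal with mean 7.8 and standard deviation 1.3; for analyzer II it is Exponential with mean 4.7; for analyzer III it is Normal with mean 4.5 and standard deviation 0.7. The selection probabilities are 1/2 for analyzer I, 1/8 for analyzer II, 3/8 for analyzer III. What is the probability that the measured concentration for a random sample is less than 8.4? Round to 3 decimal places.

Conditional on each analyzer, P(X < 8.4): I: 0.677794; II: 0.832577; III: 1.
By total probability, P(X < 8.4) = 0.5·0.677794 + 0.125·0.832577 + 0.375·1 = 0.817969.

0.818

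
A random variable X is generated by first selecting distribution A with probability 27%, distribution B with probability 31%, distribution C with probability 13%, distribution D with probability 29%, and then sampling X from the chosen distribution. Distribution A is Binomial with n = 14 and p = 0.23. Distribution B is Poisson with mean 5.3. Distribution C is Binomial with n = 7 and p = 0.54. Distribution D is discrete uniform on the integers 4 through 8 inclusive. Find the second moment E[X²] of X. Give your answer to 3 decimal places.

26.923

For each component E[X²] = Var + (mean)², giving A: 12.8478; B: 33.39; C: 16.0272; D: 38.
Overall E[X²] = 0.27·12.8478 + 0.31·33.39 + 0.13·16.0272 + 0.29·38 = 26.9233.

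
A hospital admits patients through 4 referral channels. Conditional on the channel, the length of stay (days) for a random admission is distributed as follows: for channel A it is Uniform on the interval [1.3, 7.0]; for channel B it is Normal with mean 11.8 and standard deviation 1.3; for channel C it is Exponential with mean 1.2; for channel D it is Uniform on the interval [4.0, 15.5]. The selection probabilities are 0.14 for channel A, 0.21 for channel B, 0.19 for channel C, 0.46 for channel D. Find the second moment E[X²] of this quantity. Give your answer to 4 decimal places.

81.7310

For each component E[X²] = Var + (mean)², giving A: 19.93; B: 140.93; C: 2.88; D: 106.083.
Overall E[X²] = 0.14·19.93 + 0.21·140.93 + 0.19·2.88 + 0.46·106.083 = 81.731.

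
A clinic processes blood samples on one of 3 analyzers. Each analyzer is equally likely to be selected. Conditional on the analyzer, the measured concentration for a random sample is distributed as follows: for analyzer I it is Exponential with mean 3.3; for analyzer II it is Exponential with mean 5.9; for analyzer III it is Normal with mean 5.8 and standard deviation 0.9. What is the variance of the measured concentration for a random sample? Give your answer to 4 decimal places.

Per component, I: μ=3.3, E[X²]=21.78; II: μ=5.9, E[X²]=69.62; III: μ=5.8, E[X²]=34.45.
E[X] = 0.333333·3.3 + 0.333333·5.9 + 0.333333·5.8 = 5.
E[X²] = 0.333333·21.78 + 0.333333·69.62 + 0.333333·34.45 = 41.95.
Var(X) = E[X²] − (E[X])² = 41.95 − 25 = 16.95.

16.9500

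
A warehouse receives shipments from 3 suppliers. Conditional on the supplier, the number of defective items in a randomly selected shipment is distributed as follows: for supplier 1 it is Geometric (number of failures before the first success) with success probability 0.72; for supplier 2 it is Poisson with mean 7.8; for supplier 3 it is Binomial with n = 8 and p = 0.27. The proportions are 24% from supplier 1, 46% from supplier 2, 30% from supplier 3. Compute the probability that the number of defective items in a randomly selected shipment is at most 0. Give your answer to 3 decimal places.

0.197

Conditional on each supplier, P(X ≤ 0): 1: 0.72; 2: 0.000409735; 3: 0.080646.
By total probability, P(X ≤ 0) = 0.24·0.72 + 0.46·0.000409735 + 0.3·0.080646 = 0.197182.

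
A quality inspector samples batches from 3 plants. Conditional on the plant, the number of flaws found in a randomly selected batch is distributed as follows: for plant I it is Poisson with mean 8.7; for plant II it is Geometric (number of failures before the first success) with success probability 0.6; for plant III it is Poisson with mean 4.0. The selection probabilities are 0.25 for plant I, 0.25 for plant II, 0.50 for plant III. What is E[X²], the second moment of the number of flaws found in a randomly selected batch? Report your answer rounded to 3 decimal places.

For each component E[X²] = Var + (mean)², giving I: 84.39; II: 1.55556; III: 20.
Overall E[X²] = 0.25·84.39 + 0.25·1.55556 + 0.5·20 = 31.4864.

31.486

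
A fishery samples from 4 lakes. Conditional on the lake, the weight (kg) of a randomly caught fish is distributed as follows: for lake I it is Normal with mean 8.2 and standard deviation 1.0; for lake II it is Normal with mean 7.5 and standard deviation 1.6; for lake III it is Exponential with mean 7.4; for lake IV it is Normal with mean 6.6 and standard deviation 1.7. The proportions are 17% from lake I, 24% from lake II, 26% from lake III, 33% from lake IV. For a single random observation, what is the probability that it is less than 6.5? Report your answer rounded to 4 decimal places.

Conditional on each lake, P(X < 6.5): I: 0.0445655; II: 0.265986; III: 0.584544; IV: 0.476546.
By total probability, P(X < 6.5) = 0.17·0.0445655 + 0.24·0.265986 + 0.26·0.584544 + 0.33·0.476546 = 0.380654.

0.3807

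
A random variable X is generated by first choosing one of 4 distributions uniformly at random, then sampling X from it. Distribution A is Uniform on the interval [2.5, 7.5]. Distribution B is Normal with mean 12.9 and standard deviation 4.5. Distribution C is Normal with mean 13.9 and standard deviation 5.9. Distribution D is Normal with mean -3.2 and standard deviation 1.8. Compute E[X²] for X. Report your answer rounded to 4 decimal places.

For each component E[X²] = Var + (mean)², giving A: 27.0833; B: 186.66; C: 228.02; D: 13.48.
Overall E[X²] = 0.25·27.0833 + 0.25·186.66 + 0.25·228.02 + 0.25·13.48 = 113.811.

113.8108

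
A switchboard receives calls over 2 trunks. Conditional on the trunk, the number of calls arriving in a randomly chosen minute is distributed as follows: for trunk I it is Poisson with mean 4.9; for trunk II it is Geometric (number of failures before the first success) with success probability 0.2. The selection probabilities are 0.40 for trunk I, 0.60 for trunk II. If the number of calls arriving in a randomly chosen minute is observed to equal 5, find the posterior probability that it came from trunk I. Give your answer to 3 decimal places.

0.641

Likelihoods P(X=5 | ·): I: 0.17529; II: 0.065536.
Posterior ∝ prior × likelihood. Numerator for I: 0.4·0.17529 = 0.0701158.
Normalizing constant: 0.4·0.17529 + 0.6·0.065536 = 0.109437.
P(I | observation) = 0.0701158 / 0.109437 = 0.640693.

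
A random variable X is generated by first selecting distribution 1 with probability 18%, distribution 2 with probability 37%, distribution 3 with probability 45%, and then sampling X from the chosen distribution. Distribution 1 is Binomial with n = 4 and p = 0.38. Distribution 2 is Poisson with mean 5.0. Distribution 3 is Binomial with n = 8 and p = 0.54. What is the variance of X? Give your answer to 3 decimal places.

Per component, 1: μ=1.52, E[X²]=3.2528; 2: μ=5, E[X²]=30; 3: μ=4.32, E[X²]=20.6496.
E[X] = 0.18·1.52 + 0.37·5 + 0.45·4.32 = 4.0676.
E[X²] = 0.18·3.2528 + 0.37·30 + 0.45·20.6496 = 20.9778.
Var(X) = E[X²] − (E[X])² = 20.9778 − 16.5454 = 4.43245.

4.432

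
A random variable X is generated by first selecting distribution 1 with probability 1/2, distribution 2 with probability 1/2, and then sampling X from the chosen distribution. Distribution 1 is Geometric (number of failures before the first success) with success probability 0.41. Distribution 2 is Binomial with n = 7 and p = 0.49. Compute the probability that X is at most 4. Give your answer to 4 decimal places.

0.8590

Conditional on each component, P(X ≤ 4): 1: 0.928508; 2: 0.789514.
By total probability, P(X ≤ 4) = 0.5·0.928508 + 0.5·0.789514 = 0.859011.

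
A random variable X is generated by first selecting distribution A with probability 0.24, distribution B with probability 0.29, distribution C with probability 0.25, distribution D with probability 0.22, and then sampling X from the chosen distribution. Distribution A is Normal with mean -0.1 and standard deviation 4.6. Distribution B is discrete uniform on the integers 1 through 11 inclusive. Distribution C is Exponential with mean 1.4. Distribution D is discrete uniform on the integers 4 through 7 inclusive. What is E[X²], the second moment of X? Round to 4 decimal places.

For each component E[X²] = Var + (mean)², giving A: 21.17; B: 46; C: 3.92; D: 31.5.
Overall E[X²] = 0.24·21.17 + 0.29·46 + 0.25·3.92 + 0.22·31.5 = 26.3308.

26.3308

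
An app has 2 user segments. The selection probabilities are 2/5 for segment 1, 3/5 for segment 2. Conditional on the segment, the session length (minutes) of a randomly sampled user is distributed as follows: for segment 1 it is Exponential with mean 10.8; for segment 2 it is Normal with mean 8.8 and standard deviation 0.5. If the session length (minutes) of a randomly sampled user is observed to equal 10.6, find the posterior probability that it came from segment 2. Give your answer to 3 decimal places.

0.050

Likelihoods f(10.6 | ·): 1: 0.0346996; 2: 0.0012238.
Posterior ∝ prior × likelihood. Numerator for 2: 0.6·0.0012238 = 0.000734282.
Normalizing constant: 0.4·0.0346996 + 0.6·0.0012238 = 0.0146141.
P(2 | observation) = 0.000734282 / 0.0146141 = 0.0502447.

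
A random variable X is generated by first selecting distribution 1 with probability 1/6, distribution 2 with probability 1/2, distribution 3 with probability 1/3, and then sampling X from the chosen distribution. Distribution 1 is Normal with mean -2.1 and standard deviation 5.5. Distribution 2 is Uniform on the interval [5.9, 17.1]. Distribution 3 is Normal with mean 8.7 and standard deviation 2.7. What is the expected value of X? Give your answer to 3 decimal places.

8.300

Component means — 1: -2.1; 2: 11.5; 3: 8.7.
E[X] = 0.166667·-2.1 + 0.5·11.5 + 0.333333·8.7 = 8.3.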